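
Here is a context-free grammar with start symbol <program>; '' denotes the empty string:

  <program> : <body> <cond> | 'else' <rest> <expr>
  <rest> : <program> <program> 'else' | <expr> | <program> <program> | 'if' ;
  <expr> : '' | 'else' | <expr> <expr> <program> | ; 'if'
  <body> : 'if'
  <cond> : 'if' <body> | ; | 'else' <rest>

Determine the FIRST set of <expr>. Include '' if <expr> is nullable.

<expr> : '' contributes ''.
<expr> : 'else' contributes {'else'}.
From <expr> : <expr> <expr> <program>: <expr>, <expr> nullable, take FIRST(<expr>) ∪ FIRST(<expr>) ∪ FIRST(<program>) = { 'else', 'if', ; }.
<expr> : ; 'if' contributes {;}.
Union: FIRST(<expr>) = { 'else', 'if', ;, '' }.

{ 'else', 'if', ;, '' }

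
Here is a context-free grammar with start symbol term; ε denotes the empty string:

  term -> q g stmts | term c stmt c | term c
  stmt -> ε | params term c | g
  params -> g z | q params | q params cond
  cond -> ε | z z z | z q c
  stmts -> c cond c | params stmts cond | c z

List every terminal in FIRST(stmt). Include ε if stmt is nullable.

stmt -> ε contributes ε.
From stmt -> params term c: add FIRST(params) = { g, q }.
stmt -> g contributes {g}.
Union: FIRST(stmt) = { g, q, ε }.

{ g, q, ε }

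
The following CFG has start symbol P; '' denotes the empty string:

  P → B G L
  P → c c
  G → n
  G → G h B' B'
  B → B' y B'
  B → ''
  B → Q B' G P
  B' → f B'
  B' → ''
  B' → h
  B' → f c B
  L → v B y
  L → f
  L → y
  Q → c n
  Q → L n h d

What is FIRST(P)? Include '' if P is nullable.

From P → B G L: B nullable, take FIRST(B) ∪ FIRST(G) = { c, f, h, n, v, y }.
P → c c contributes {c}.
Union: FIRST(P) = { c, f, h, n, v, y }.

{ c, f, h, n, v, y }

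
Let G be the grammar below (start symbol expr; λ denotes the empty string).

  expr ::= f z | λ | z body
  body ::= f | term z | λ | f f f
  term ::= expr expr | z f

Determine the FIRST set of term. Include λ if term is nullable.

From term ::= expr expr: expr, expr nullable, take FIRST(expr) ∪ FIRST(expr) = { f, z }; also λ since the whole RHS is nullable.
term ::= z f contributes {z}.
Union: FIRST(term) = { f, z, λ }.

{ f, z, λ }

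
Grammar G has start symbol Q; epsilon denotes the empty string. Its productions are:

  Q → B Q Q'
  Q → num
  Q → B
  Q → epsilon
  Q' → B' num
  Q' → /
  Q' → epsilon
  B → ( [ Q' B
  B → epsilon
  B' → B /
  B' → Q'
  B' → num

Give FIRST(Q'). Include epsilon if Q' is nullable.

{ (, /, num, epsilon }

From Q' → B' num: B' nullable, take FIRST(B') ∪ {num} = { (, /, num }.
Q' → / contributes {/}.
Q' → epsilon contributes epsilon.
Union: FIRST(Q') = { (, /, num, epsilon }.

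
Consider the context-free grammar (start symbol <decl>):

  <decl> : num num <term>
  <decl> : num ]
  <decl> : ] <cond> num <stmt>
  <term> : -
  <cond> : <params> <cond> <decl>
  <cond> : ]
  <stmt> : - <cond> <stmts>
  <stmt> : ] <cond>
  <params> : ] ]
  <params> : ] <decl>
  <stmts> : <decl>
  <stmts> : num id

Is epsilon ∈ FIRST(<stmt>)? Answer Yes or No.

No nonterminal in this grammar is nullable.
No production of <stmt> has an RHS whose symbols are all nullable, so <stmt> is not nullable.

No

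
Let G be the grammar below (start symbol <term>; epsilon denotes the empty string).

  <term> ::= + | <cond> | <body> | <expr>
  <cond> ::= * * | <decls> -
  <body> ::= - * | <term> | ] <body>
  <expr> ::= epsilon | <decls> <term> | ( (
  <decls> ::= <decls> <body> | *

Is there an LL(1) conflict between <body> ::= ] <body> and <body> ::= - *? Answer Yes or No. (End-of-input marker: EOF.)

FIRST(] <body>) = { ] } and FIRST(- *) = { - }.
The FIRST sets are disjoint and neither alternative is nullable — no conflict.

No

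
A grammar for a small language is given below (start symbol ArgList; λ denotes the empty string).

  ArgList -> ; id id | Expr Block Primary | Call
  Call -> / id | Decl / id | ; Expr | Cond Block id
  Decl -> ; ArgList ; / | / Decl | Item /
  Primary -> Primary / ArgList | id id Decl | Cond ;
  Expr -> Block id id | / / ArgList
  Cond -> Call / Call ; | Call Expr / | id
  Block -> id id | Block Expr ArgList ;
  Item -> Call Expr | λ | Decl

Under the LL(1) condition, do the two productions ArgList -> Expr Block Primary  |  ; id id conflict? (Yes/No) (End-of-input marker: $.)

FIRST(Expr Block Primary) = { /, id } and FIRST(; id id) = { ; }.
The FIRST sets are disjoint and neither alternative is nullable — no conflict.

No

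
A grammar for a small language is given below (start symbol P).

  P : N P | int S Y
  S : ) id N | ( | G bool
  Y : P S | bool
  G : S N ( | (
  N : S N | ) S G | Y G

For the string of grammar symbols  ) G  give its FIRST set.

{ ) }

) is a terminal; add {)} and stop.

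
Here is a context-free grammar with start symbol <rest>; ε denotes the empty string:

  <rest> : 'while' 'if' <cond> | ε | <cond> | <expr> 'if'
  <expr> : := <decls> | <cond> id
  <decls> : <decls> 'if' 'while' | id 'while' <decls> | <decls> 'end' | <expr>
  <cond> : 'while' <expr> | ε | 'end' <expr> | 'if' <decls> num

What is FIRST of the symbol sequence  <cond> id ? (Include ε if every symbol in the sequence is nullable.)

{ 'end', 'if', 'while', id }

Add FIRST(<cond>)\{ε} = { 'end', 'if', 'while' }; <cond> is nullable, continue.
id is a terminal; add {id} and stop.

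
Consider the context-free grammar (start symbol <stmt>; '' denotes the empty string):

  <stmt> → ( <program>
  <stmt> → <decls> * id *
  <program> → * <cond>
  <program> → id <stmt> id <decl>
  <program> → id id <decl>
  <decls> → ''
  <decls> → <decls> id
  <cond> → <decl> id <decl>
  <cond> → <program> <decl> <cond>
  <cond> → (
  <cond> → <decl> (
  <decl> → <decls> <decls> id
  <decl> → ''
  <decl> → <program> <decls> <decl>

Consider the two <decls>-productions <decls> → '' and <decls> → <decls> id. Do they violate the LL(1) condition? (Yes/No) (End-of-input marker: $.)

Yes

FIRST('') = { '' } and FIRST(<decls> id) = { id }.
The first alternative is nullable and FOLLOW(<decls>) = { $, (, *, id } shares id with FIRST of the second — conflict.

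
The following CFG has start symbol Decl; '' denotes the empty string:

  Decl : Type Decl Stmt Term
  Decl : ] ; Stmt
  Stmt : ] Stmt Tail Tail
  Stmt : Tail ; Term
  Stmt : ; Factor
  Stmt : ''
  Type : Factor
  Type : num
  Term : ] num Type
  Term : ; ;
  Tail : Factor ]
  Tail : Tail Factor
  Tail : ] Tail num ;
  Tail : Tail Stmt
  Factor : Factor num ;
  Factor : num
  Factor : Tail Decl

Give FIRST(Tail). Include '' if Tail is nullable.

From Tail : Factor ]: add FIRST(Factor) = { ], num }.
From Tail : Tail Factor: add FIRST(Tail) = { ], num }.
Tail : ] Tail num ; contributes {]}.
From Tail : Tail Stmt: add FIRST(Tail) = { ], num }.
Union: FIRST(Tail) = { ], num }.

{ ], num }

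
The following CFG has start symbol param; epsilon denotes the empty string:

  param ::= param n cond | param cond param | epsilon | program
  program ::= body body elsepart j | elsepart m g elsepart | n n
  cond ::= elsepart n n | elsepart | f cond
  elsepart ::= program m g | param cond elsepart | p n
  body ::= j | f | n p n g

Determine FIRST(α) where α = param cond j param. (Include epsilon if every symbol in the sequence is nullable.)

Add FIRST(param)\{epsilon} = { f, j, n, p }; param is nullable, continue.
Add FIRST(cond) = { f, j, n, p }; cond is not nullable, stop.

{ f, j, n, p }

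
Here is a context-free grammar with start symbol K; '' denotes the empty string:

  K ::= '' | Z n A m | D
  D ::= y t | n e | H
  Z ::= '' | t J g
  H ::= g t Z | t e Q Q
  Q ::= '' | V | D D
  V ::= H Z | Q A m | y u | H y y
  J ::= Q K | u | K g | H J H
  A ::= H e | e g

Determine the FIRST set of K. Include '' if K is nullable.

{ g, n, t, y, '' }

K ::= '' contributes ''.
From K ::= Z n A m: Z nullable, take FIRST(Z) ∪ {n} = { n, t }.
From K ::= D: add FIRST(D) = { g, n, t, y }.
Union: FIRST(K) = { g, n, t, y, '' }.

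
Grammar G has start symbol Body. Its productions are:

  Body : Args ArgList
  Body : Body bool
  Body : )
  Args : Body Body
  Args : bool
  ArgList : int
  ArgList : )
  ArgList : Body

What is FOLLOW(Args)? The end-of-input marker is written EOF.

In Body : Args ArgList: add FIRST(ArgList) = { ), bool, int }.
Union: FOLLOW(Args) = { ), bool, int }.

{ ), bool, int }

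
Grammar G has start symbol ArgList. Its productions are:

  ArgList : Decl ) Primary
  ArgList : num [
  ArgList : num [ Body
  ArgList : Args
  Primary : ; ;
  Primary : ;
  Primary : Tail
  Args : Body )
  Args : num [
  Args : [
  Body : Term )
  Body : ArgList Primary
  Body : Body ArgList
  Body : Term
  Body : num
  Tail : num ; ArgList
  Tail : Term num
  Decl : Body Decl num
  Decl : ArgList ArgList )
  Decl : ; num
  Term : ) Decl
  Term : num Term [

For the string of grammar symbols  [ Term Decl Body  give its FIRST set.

{ [ }

[ is a terminal; add {[} and stop.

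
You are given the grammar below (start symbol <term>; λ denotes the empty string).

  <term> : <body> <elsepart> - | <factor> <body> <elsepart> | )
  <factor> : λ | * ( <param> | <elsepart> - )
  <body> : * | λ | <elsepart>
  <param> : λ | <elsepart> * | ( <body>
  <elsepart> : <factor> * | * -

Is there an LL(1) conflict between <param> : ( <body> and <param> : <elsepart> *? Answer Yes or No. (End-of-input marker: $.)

FIRST(( <body>) = { ( } and FIRST(<elsepart> *) = { * }.
The FIRST sets are disjoint and neither alternative is nullable — no conflict.

No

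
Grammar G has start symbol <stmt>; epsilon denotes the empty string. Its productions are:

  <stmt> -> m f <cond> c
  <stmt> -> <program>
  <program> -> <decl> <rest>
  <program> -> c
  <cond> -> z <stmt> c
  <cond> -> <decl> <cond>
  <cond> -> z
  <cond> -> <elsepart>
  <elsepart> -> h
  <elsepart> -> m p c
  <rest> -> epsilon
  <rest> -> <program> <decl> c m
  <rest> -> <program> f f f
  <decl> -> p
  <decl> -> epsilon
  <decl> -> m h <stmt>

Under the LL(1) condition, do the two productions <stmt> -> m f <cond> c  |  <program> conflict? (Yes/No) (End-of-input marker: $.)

Yes

FIRST(m f <cond> c) = { m } and FIRST(<program>) = { c, f, m, p, epsilon }.
Both contain m, so the two alternatives are not disjoint — LL(1) conflict.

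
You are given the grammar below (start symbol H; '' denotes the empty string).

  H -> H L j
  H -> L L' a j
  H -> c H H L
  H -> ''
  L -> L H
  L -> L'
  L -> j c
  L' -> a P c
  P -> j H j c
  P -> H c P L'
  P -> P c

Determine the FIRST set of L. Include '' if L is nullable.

From L -> L H: add FIRST(L) = { a, j }.
From L -> L': add FIRST(L') = { a }.
L -> j c contributes {j}.
Union: FIRST(L) = { a, j }.

{ a, j }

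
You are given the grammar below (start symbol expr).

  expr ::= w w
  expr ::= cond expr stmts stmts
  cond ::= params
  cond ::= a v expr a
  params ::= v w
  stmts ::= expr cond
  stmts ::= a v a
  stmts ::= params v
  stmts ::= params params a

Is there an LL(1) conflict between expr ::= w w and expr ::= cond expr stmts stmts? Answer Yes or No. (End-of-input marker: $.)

FIRST(w w) = { w } and FIRST(cond expr stmts stmts) = { a, v }.
The FIRST sets are disjoint and neither alternative is nullable — no conflict.

No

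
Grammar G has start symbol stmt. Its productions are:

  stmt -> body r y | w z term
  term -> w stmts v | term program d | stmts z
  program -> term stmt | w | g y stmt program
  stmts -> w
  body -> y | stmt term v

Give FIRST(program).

From program -> term stmt: add FIRST(term) = { w }.
program -> w contributes {w}.
program -> g y stmt program contributes {g}.
Union: FIRST(program) = { g, w }.

{ g, w }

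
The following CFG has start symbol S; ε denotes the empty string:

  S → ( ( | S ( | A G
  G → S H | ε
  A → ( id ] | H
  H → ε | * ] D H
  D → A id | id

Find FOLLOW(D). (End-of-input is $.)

{ $, (, *, id }

In H → * ] D H: add FIRST(H)\{ε} = { * }.
  Since H is nullable, also add FOLLOW(H) = { $, (, *, id }.
Union: FOLLOW(D) = { $, (, *, id }.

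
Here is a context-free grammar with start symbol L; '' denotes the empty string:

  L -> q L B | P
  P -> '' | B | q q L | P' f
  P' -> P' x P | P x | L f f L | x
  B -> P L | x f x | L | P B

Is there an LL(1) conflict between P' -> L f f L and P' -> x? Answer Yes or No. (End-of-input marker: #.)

Yes

FIRST(L f f L) = { f, q, x } and FIRST(x) = { x }.
Both contain x, so the two alternatives are not disjoint — LL(1) conflict.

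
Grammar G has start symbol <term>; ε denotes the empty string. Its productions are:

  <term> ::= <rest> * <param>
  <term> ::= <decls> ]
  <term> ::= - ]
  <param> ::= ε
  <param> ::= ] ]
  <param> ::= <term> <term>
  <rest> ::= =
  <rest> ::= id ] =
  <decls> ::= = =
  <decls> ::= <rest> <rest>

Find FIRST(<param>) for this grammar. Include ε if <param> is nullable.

{ -, =, ], id, ε }

<param> ::= ε contributes ε.
<param> ::= ] ] contributes {]}.
From <param> ::= <term> <term>: add FIRST(<term>) = { -, =, id }.
Union: FIRST(<param>) = { -, =, ], id, ε }.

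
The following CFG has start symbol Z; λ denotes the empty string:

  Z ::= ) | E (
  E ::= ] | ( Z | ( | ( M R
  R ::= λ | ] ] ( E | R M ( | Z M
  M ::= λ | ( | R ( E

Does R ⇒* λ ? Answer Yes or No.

R has an λ-production, so R ⇒ λ.

Yes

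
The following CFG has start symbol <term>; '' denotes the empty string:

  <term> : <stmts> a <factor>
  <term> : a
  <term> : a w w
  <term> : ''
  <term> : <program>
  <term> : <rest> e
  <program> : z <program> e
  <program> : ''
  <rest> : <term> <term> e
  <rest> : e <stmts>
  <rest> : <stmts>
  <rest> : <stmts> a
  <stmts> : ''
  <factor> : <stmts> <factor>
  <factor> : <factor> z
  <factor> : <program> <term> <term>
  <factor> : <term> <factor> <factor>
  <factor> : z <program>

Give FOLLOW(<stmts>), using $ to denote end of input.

{ $, a, e, z }

In <term> : <stmts> a <factor>: add FIRST(a <factor>) = { a }.
In <rest> : e <stmts>: <stmts> is at the end, add FOLLOW(<rest>) = { e }.
In <rest> : <stmts>: <stmts> is at the end, add FOLLOW(<rest>) = { e }.
In <rest> : <stmts> a: add FIRST(a) = { a }.
In <factor> : <stmts> <factor>: add FIRST(<factor>)\{''} = { a, e, z }.
  Since <factor> is nullable, also add FOLLOW(<factor>) = { $, a, e, z }.
Union: FOLLOW(<stmts>) = { $, a, e, z }.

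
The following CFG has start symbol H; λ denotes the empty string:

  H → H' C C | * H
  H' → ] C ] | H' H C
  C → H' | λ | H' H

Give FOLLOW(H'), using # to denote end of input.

In H → H' C C: add FIRST(C C)\{λ} = { ] }.
  Since C C is nullable, also add FOLLOW(H) = { #, *, ] }.
In H' → H' H C: add FIRST(H C) = { *, ] }.
In C → H': H' is at the end, add FOLLOW(C) = { #, *, ] }.
In C → H' H: add FIRST(H) = { *, ] }.
Union: FOLLOW(H') = { #, *, ] }.

{ #, *, ] }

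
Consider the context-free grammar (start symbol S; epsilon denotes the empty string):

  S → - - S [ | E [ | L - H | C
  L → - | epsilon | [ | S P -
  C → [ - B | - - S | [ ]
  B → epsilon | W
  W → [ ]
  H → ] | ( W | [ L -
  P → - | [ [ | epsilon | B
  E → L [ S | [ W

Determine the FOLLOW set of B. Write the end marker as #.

In C → [ - B: B is at the end, add FOLLOW(C) = { #, -, [ }.
In P → B: B is at the end, add FOLLOW(P) = { - }.
Union: FOLLOW(B) = { #, -, [ }.

{ #, -, [ }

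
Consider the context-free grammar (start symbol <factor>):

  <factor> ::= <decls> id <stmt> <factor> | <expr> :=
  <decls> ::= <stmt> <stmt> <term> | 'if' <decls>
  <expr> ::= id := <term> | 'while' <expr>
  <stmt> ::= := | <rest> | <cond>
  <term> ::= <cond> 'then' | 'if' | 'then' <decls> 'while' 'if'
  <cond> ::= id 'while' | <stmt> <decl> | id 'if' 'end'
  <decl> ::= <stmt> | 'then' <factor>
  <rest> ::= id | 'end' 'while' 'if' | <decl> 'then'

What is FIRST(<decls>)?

{ 'end', 'if', 'then', :=, id }

From <decls> ::= <stmt> <stmt> <term>: add FIRST(<stmt>) = { 'end', 'then', :=, id }.
<decls> ::= 'if' <decls> contributes {'if'}.
Union: FIRST(<decls>) = { 'end', 'if', 'then', :=, id }.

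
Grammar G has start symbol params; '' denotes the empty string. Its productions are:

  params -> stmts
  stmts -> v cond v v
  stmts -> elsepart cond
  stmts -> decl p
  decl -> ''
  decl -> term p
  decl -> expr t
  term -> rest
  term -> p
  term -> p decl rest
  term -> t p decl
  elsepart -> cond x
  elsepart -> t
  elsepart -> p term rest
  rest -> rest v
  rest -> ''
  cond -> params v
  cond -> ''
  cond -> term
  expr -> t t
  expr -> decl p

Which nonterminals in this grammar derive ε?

{ cond, decl, rest, term }

Directly nullable (have an ''-production): decl, rest, cond.
term -> rest with every symbol nullable, so term is nullable.
No other nonterminal has a production whose RHS symbols are all nullable.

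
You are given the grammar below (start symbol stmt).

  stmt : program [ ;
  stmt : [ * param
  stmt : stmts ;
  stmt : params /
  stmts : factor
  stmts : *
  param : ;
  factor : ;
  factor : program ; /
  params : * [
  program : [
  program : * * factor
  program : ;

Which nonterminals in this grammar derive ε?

{ } (none)

No nonterminal has an empty production or an RHS whose symbols are all nullable.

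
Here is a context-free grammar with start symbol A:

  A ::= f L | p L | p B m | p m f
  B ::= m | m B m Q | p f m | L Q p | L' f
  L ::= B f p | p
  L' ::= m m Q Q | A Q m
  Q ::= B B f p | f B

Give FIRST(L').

L' ::= m m Q Q contributes {m}.
From L' ::= A Q m: add FIRST(A) = { f, p }.
Union: FIRST(L') = { f, m, p }.

{ f, m, p }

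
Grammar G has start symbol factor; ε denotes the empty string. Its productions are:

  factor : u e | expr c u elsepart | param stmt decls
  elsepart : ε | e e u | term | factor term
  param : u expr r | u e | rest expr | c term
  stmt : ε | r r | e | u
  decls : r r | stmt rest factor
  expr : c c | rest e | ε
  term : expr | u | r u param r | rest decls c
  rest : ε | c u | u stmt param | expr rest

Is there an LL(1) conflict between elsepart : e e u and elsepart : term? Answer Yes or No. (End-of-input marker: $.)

FIRST(e e u) = { e } and FIRST(term) = { c, e, r, u, ε }.
Both contain e, so the two alternatives are not disjoint — LL(1) conflict.

Yes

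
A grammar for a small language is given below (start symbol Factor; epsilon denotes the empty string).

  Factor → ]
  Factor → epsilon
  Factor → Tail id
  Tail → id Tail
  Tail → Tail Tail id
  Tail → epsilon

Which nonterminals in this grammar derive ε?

{ Factor, Tail }

Directly nullable (have an epsilon-production): Factor, Tail.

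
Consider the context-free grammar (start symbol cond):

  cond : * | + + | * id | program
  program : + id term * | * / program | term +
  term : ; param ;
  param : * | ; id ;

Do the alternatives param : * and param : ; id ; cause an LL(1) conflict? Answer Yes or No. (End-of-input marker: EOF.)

FIRST(*) = { * } and FIRST(; id ;) = { ; }.
The FIRST sets are disjoint and neither alternative is nullable — no conflict.

No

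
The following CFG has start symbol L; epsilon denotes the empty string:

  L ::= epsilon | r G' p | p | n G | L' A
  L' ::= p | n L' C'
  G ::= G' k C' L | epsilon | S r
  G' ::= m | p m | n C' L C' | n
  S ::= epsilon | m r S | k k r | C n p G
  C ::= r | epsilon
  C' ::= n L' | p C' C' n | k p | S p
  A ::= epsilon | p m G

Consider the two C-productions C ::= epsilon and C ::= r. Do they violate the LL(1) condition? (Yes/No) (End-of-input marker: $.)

No

FIRST(epsilon) = { epsilon } and FIRST(r) = { r }.
The first is nullable but FOLLOW(C) = { n } is disjoint from FIRST of the second.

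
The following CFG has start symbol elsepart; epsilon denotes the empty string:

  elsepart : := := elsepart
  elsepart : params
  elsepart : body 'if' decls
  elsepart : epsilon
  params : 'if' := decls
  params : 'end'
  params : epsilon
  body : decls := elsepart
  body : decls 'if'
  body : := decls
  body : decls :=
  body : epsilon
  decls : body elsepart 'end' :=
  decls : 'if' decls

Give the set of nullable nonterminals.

Directly nullable (have an epsilon-production): elsepart, params, body.
No other nonterminal has a production whose RHS symbols are all nullable.

{ body, elsepart, params }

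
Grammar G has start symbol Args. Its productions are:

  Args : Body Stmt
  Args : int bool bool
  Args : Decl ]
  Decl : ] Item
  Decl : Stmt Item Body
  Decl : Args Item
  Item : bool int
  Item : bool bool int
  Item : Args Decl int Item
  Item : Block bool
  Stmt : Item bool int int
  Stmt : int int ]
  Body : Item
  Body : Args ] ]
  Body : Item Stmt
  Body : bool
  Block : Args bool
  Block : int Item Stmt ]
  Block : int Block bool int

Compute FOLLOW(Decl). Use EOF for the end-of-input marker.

{ ], int }

In Args : Decl ]: add FIRST(]) = { ] }.
In Item : Args Decl int Item: add FIRST(int Item) = { int }.
Union: FOLLOW(Decl) = { ], int }.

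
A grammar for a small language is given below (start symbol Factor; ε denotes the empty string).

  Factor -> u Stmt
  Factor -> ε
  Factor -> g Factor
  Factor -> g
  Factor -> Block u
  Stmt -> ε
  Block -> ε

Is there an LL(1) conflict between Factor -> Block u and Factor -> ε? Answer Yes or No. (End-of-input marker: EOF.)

No

FIRST(Block u) = { u } and FIRST(ε) = { ε }.
The second is nullable but FOLLOW(Factor) = { EOF } is disjoint from FIRST of the first.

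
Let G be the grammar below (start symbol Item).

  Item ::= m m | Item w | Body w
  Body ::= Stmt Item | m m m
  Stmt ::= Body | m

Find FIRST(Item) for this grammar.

{ m }

Item ::= m m contributes {m}.
From Item ::= Item w: add FIRST(Item) = { m }.
From Item ::= Body w: add FIRST(Body) = { m }.
Union: FIRST(Item) = { m }.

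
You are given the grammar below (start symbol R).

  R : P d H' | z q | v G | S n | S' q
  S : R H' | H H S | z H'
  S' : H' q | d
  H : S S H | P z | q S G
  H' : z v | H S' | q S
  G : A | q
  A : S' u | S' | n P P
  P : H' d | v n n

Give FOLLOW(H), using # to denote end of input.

In S : H H S: add FIRST(H S) = { d, q, v, z }.
In S : H H S: add FIRST(S) = { d, q, v, z }.
In H : S S H: H is at the end, add FOLLOW(H) = { d, q, v, z }.
In H' : H S': add FIRST(S') = { d, q, v, z }.
Union: FOLLOW(H) = { d, q, v, z }.

{ d, q, v, z }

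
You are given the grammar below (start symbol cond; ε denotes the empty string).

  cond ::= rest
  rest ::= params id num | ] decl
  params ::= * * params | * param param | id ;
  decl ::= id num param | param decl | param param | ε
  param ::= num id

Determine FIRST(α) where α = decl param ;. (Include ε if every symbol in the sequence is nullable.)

{ id, num }

Add FIRST(decl)\{ε} = { id, num }; decl is nullable, continue.
Add FIRST(param) = { num }; param is not nullable, stop.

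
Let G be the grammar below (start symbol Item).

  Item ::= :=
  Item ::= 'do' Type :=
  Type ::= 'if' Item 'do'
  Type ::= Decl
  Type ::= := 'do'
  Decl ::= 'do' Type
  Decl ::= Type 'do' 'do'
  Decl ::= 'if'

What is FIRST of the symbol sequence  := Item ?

:= is a terminal; add {:=} and stop.

{ := }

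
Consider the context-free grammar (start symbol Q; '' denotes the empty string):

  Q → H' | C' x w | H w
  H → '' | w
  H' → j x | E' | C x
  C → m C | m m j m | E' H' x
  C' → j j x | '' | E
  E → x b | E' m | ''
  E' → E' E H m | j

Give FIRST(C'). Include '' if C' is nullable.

C' → j j x contributes {j}.
C' → '' contributes ''.
From C' → E: add FIRST(E) = { j, x, '' } (including '' since E is nullable).
Union: FIRST(C') = { j, x, '' }.

{ j, x, '' }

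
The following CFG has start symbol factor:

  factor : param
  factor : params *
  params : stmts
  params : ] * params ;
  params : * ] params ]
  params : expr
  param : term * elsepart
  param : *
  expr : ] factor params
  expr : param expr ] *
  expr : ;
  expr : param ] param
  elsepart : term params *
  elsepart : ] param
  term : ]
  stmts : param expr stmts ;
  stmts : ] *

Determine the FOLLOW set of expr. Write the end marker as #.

{ *, ;, ] }

In params : expr: expr is at the end, add FOLLOW(params) = { *, ;, ] }.
In expr : param expr ] *: add FIRST(] *) = { ] }.
In stmts : param expr stmts ;: add FIRST(stmts ;) = { *, ] }.
Union: FOLLOW(expr) = { *, ;, ] }.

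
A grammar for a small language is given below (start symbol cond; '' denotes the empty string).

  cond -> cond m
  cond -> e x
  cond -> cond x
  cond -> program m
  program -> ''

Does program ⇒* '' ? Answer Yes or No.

Yes

program has an ''-production, so program ⇒ ''.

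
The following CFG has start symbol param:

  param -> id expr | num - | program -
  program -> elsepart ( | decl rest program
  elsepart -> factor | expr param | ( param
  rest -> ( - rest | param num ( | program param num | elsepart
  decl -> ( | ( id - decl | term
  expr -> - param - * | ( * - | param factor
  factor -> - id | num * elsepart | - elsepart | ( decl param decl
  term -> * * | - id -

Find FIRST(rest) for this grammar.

rest -> ( - rest contributes {(}.
From rest -> param num (: add FIRST(param) = { (, *, -, id, num }.
From rest -> program param num: add FIRST(program) = { (, *, -, id, num }.
From rest -> elsepart: add FIRST(elsepart) = { (, *, -, id, num }.
Union: FIRST(rest) = { (, *, -, id, num }.

{ (, *, -, id, num }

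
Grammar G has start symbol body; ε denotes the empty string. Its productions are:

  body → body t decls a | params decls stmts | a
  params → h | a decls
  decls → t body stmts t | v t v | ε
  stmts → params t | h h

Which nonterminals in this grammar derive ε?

{ decls }

Directly nullable (have an ε-production): decls.
No other nonterminal has a production whose RHS symbols are all nullable.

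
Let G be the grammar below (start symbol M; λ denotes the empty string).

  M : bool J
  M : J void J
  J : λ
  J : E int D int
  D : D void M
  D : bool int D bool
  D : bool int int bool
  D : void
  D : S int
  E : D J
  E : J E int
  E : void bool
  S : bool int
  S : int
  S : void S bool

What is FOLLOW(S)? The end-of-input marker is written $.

{ bool, int }

In D : S int: add FIRST(int) = { int }.
In S : void S bool: add FIRST(bool) = { bool }.
Union: FOLLOW(S) = { bool, int }.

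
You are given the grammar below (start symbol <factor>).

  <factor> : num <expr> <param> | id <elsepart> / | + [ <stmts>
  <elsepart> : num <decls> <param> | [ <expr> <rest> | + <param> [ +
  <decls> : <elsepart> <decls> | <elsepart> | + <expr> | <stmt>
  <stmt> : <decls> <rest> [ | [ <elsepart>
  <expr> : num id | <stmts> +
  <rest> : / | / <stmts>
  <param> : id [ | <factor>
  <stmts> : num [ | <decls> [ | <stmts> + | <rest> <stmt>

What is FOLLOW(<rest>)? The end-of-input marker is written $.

{ $, +, /, [, id, num }

In <elsepart> : [ <expr> <rest>: <rest> is at the end, add FOLLOW(<elsepart>) = { $, +, /, [, id, num }.
In <stmt> : <decls> <rest> [: add FIRST([) = { [ }.
In <stmts> : <rest> <stmt>: add FIRST(<stmt>) = { +, [, num }.
Union: FOLLOW(<rest>) = { $, +, /, [, id, num }.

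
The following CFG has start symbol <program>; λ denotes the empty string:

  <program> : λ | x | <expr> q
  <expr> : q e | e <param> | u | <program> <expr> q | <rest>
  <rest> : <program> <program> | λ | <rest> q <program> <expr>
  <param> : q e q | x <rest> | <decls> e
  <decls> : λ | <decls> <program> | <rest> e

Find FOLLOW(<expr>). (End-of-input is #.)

{ e, q }

In <program> : <expr> q: add FIRST(q) = { q }.
In <expr> : <program> <expr> q: add FIRST(q) = { q }.
In <rest> : <rest> q <program> <expr>: <expr> is at the end, add FOLLOW(<rest>) = { e, q }.
Union: FOLLOW(<expr>) = { e, q }.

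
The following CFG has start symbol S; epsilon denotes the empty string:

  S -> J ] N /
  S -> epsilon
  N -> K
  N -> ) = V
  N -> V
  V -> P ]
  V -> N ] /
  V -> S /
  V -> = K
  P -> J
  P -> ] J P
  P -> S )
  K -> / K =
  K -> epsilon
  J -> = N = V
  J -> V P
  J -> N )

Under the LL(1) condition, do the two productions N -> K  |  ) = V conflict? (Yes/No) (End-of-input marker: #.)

Yes

FIRST(K) = { /, epsilon } and FIRST() = V) = { ) }.
The first alternative is nullable and FOLLOW(N) = { ), /, =, ] } shares ) with FIRST of the second — conflict.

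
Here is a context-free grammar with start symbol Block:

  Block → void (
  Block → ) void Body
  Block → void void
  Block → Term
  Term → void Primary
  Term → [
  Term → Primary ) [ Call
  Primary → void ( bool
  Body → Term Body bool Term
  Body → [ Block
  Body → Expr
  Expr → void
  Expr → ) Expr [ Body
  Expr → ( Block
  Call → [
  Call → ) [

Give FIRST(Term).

Term → void Primary contributes {void}.
Term → [ contributes {[}.
From Term → Primary ) [ Call: add FIRST(Primary) = { void }.
Union: FIRST(Term) = { [, void }.

{ [, void }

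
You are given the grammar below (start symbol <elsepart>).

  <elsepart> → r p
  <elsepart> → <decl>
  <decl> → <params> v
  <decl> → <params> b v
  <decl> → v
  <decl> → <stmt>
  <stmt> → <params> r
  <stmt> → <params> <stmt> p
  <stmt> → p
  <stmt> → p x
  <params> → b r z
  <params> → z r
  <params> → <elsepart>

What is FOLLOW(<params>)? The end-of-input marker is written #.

{ b, p, r, v, z }

In <decl> → <params> v: add FIRST(v) = { v }.
In <decl> → <params> b v: add FIRST(b v) = { b }.
In <stmt> → <params> r: add FIRST(r) = { r }.
In <stmt> → <params> <stmt> p: add FIRST(<stmt> p) = { b, p, r, v, z }.
Union: FOLLOW(<params>) = { b, p, r, v, z }.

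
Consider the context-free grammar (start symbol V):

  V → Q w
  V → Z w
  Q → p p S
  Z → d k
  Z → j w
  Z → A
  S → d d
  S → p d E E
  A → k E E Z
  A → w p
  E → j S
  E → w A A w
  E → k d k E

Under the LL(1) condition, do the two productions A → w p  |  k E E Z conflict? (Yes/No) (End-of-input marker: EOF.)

No

FIRST(w p) = { w } and FIRST(k E E Z) = { k }.
The FIRST sets are disjoint and neither alternative is nullable — no conflict.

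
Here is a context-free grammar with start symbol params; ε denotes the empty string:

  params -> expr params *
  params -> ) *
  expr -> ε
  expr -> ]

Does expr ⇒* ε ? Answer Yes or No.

Yes

expr has an ε-production, so expr ⇒ ε.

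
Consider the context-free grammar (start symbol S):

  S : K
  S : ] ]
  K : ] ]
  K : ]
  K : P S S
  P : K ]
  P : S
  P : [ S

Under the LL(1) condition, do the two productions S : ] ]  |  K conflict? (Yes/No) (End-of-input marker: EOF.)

FIRST(] ]) = { ] } and FIRST(K) = { [, ] }.
Both contain ], so the two alternatives are not disjoint — LL(1) conflict.

Yes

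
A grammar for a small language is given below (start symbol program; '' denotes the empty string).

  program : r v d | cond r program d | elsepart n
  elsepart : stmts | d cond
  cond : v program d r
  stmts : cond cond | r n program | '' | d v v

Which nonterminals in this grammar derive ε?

{ elsepart, stmts }

Directly nullable (have an ''-production): stmts.
elsepart : stmts with every symbol nullable, so elsepart is nullable.
No other nonterminal has a production whose RHS symbols are all nullable.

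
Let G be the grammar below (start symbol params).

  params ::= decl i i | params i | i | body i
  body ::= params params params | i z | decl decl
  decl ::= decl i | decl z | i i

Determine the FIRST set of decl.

From decl ::= decl i: add FIRST(decl) = { i }.
From decl ::= decl z: add FIRST(decl) = { i }.
decl ::= i i contributes {i}.
Union: FIRST(decl) = { i }.

{ i }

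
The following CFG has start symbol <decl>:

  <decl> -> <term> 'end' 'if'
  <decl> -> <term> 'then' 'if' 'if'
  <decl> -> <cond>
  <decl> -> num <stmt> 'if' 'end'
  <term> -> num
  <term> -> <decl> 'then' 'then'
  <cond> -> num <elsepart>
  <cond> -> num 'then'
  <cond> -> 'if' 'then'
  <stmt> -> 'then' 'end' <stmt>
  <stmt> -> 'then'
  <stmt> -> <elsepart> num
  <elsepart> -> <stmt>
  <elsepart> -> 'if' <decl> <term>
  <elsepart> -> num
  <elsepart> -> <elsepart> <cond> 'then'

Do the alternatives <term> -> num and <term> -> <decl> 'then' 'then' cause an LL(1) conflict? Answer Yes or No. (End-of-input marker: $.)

Yes

FIRST(num) = { num } and FIRST(<decl> 'then' 'then') = { 'if', num }.
Both contain num, so the two alternatives are not disjoint — LL(1) conflict.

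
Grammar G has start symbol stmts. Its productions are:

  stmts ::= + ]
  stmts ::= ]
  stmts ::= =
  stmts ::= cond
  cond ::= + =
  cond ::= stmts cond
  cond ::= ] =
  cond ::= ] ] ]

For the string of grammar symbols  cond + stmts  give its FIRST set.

{ +, =, ] }

Add FIRST(cond) = { +, =, ] }; cond is not nullable, stop.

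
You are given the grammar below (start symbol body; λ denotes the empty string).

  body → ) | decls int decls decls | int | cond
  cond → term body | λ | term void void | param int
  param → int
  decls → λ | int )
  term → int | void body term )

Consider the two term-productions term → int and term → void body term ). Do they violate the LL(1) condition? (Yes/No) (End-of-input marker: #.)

FIRST(int) = { int } and FIRST(void body term )) = { void }.
The FIRST sets are disjoint and neither alternative is nullable — no conflict.

No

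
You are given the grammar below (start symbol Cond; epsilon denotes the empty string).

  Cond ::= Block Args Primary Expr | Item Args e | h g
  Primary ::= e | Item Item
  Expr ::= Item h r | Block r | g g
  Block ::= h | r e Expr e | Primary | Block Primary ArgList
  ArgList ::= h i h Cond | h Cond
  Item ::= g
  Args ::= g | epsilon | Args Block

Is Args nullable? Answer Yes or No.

Args has an epsilon-production, so Args ⇒ epsilon.

Yes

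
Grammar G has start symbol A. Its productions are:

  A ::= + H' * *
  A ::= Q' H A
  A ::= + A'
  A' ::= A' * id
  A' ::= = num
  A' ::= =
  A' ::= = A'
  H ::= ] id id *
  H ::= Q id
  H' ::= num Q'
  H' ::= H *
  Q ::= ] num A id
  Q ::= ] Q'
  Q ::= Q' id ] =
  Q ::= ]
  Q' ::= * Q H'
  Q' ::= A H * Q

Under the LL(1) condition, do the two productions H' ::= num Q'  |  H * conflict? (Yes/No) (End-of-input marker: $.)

No

FIRST(num Q') = { num } and FIRST(H *) = { *, +, ] }.
The FIRST sets are disjoint and neither alternative is nullable — no conflict.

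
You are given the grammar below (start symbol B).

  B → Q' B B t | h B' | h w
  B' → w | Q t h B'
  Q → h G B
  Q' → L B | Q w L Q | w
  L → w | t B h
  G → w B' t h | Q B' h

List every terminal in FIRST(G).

G → w B' t h contributes {w}.
From G → Q B' h: add FIRST(Q) = { h }.
Union: FIRST(G) = { h, w }.

{ h, w }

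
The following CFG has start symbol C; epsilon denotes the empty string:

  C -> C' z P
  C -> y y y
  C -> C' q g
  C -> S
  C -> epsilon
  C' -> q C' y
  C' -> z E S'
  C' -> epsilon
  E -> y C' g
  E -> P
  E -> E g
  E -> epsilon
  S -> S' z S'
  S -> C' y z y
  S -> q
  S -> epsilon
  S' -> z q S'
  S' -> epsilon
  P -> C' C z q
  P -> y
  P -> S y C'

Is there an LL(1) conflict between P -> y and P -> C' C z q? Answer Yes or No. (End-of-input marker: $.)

Yes

FIRST(y) = { y } and FIRST(C' C z q) = { q, y, z }.
Both contain y, so the two alternatives are not disjoint — LL(1) conflict.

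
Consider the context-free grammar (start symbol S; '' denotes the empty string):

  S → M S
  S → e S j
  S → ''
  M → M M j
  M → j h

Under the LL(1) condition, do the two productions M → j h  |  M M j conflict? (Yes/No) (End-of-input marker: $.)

FIRST(j h) = { j } and FIRST(M M j) = { j }.
Both contain j, so the two alternatives are not disjoint — LL(1) conflict.

Yes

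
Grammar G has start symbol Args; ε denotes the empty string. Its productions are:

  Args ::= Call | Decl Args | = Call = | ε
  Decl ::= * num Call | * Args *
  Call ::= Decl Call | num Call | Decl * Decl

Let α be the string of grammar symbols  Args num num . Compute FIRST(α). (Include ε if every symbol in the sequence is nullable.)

Add FIRST(Args)\{ε} = { *, =, num }; Args is nullable, continue.
num is a terminal; add {num} and stop.

{ *, =, num }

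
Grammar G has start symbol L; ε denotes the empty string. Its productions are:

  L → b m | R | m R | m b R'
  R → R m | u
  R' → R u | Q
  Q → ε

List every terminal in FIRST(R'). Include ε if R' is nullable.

From R' → R u: add FIRST(R) = { u }.
From R' → Q: add FIRST(Q) = { ε } (including ε since Q is nullable).
Union: FIRST(R') = { u, ε }.

{ u, ε }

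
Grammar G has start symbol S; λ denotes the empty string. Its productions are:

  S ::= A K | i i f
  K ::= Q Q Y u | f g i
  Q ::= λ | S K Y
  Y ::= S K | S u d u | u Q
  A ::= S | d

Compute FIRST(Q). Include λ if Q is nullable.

Q ::= λ contributes λ.
From Q ::= S K Y: add FIRST(S) = { d, i }.
Union: FIRST(Q) = { d, i, λ }.

{ d, i, λ }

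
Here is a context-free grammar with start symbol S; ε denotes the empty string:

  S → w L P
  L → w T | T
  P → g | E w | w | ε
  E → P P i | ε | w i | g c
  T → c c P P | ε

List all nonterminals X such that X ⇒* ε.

Directly nullable (have an ε-production): P, E, T.
L → T with every symbol nullable, so L is nullable.
No other nonterminal has a production whose RHS symbols are all nullable.

{ E, L, P, T }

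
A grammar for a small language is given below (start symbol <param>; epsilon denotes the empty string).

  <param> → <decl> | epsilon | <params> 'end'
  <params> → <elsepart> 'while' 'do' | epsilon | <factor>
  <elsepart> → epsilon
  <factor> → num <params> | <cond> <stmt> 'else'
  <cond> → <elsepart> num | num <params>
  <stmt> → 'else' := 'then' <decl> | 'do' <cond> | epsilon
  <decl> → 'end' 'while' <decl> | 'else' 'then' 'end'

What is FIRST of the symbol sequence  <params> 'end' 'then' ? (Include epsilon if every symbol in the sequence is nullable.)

{ 'end', 'while', num }

Add FIRST(<params>)\{epsilon} = { 'while', num }; <params> is nullable, continue.
'end' is a terminal; add {'end'} and stop.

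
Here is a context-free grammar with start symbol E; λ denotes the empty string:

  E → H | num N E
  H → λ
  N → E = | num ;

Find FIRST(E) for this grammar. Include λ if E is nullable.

From E → H: add FIRST(H) = { λ } (including λ since H is nullable).
E → num N E contributes {num}.
Union: FIRST(E) = { num, λ }.

{ num, λ }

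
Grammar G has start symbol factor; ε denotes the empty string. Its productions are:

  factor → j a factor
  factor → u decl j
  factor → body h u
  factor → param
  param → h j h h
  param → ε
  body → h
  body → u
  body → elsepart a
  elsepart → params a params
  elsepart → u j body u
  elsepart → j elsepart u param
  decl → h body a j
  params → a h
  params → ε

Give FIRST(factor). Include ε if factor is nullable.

factor → j a factor contributes {j}.
factor → u decl j contributes {u}.
From factor → body h u: add FIRST(body) = { a, h, j, u }.
From factor → param: add FIRST(param) = { h, ε } (including ε since param is nullable).
Union: FIRST(factor) = { a, h, j, u, ε }.

{ a, h, j, u, ε }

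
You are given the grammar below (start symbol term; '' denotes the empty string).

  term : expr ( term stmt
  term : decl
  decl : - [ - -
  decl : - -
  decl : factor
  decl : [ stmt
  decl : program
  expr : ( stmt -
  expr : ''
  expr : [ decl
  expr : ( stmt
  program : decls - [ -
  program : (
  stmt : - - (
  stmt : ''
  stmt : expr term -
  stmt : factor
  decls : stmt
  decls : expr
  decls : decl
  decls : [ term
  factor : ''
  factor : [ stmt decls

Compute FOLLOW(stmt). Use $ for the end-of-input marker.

In term : expr ( term stmt: stmt is at the end, add FOLLOW(term) = { $, (, -, [ }.
In decl : [ stmt: stmt is at the end, add FOLLOW(decl) = { $, (, -, [ }.
In expr : ( stmt -: add FIRST(-) = { - }.
In expr : ( stmt: stmt is at the end, add FOLLOW(expr) = { $, (, -, [ }.
In decls : stmt: stmt is at the end, add FOLLOW(decls) = { $, (, -, [ }.
In factor : [ stmt decls: add FIRST(decls)\{''} = { (, -, [ }.
  Since decls is nullable, also add FOLLOW(factor) = { $, (, -, [ }.
Union: FOLLOW(stmt) = { $, (, -, [ }.

{ $, (, -, [ }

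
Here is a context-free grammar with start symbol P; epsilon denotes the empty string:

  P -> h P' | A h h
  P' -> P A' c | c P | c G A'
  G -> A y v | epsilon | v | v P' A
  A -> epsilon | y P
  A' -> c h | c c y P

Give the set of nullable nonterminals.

{ A, G }

Directly nullable (have an epsilon-production): G, A.
No other nonterminal has a production whose RHS symbols are all nullable.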